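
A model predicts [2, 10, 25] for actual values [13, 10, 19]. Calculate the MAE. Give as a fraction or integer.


MAE = (1/3) * (|13-2|=11 + |10-10|=0 + |19-25|=6). Sum = 17. MAE = 17/3.

17/3


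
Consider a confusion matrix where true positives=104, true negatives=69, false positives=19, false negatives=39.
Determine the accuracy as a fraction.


Accuracy = (TP + TN) / (TP + TN + FP + FN) = (104 + 69) / 231 = 173/231.

173/231


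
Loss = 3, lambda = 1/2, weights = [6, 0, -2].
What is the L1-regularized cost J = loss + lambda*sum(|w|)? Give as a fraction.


L1 norm = sum(|w|) = 8. J = 3 + 1/2 * 8 = 7.

7


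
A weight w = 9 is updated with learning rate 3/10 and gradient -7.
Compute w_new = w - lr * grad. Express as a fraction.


w_new = 9 - 3/10 * -7 = 9 - -21/10 = 111/10.

111/10


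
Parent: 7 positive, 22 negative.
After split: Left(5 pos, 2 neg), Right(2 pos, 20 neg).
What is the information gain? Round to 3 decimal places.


H(parent) = 0.7973. H(left) = 0.8631, H(right) = 0.4395. Weighted = (7/29)*0.8631 + (22/29)*0.4395 = 0.5417. IG = 0.7973 - 0.5417 = 0.2556, which rounds to 0.256.

0.256


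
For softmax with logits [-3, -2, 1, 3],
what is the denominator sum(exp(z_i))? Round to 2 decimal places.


Denom = e^-3=0.0498 + e^-2=0.1353 + e^1=2.7183 + e^3=20.0855. Sum = 22.9889, which rounds to 22.99.

22.99


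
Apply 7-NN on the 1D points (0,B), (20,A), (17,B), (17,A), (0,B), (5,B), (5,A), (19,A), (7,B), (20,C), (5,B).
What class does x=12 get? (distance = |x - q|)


Distances: |0-12|=12, |20-12|=8, |17-12|=5, |17-12|=5, |0-12|=12, |5-12|=7, |5-12|=7, |19-12|=7, |7-12|=5, |20-12|=8, |5-12|=7. 7 nearest: (17,A), (17,B), (7,B), (5,A), (19,A), (5,B), (5,B). Counts: {'A': 3, 'B': 4}. Majority class: B.

B


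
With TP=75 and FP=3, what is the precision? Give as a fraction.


Precision = TP / (TP + FP) = 75 / 78 = 25/26.

25/26


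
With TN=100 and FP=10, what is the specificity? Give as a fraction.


Specificity = TN / (TN + FP) = 100 / 110 = 10/11.

10/11


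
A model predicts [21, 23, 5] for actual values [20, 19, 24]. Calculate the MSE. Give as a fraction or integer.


MSE = (1/3) * ((20-21)^2=1 + (19-23)^2=16 + (24-5)^2=361). Sum = 378. MSE = 126.

126


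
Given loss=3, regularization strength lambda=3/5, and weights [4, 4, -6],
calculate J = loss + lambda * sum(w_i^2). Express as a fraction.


L2 sq norm = sum(w^2) = 68. J = 3 + 3/5 * 68 = 219/5.

219/5


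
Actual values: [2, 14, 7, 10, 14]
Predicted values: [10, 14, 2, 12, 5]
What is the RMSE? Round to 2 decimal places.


MSE = 34.8000. RMSE = sqrt(34.8000) = 5.90.

5.90


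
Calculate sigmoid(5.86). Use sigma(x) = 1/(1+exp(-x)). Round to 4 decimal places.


sigma(5.86) = 1/(1+e^(-5.86)) = 1/(1+0.002851) = 1/1.002851 = 0.9972.

0.9972


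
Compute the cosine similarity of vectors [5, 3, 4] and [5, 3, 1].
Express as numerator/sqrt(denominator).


dot = 38. |a|^2 = 50, |b|^2 = 35. cos = 38/sqrt(1750).

38/sqrt(1750)


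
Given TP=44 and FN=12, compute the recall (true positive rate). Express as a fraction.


Recall = TP / (TP + FN) = 44 / 56 = 11/14.

11/14


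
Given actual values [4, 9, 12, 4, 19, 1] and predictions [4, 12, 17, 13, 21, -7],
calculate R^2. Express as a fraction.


Mean(y) = 49/6. SS_res = 183. SS_tot = 1313/6. R^2 = 1 - 183/(1313/6) = 215/1313.

215/1313


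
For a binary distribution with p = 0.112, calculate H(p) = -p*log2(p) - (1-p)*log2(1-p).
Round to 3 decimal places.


H = -0.112*log2(0.112) - 0.888*log2(0.888) = 0.506.

0.506


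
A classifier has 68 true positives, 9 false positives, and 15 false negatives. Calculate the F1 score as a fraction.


Precision = 68/77 = 68/77. Recall = 68/83 = 68/83. F1 = 2*P*R/(P+R) = 17/20.

17/20


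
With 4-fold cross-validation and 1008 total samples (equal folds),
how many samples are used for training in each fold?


Each validation fold has 1008/4 = 252 samples. Training set = 1008 - 252 = 756.

756


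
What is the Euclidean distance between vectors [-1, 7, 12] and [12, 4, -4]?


d = sqrt(sum of squared differences). (-1-12)^2=169, (7-4)^2=9, (12--4)^2=256. Sum = 434.

sqrt(434)


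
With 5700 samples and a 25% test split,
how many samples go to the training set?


Test set = 5700 * 25% = 1425. Training set = 5700 - 1425 = 4275.

4275


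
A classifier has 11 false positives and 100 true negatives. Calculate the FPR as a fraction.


FPR = FP / (FP + TN) = 11 / 111 = 11/111.

11/111


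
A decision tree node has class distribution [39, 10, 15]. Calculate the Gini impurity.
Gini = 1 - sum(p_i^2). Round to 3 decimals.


Total = 64. Proportions: 39/64, 10/64, 15/64. sum(p_i^2) = 0.4507. Gini = 1 - 0.4507 = 0.5493, which rounds to 0.549.

0.549


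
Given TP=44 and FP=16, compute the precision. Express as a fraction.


Precision = TP / (TP + FP) = 44 / 60 = 11/15.

11/15


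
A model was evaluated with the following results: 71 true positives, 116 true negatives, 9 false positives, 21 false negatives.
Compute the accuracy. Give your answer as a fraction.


Accuracy = (TP + TN) / (TP + TN + FP + FN) = (71 + 116) / 217 = 187/217.

187/217


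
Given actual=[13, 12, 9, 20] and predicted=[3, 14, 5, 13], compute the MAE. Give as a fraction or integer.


MAE = (1/4) * (|13-3|=10 + |12-14|=2 + |9-5|=4 + |20-13|=7). Sum = 23. MAE = 23/4.

23/4


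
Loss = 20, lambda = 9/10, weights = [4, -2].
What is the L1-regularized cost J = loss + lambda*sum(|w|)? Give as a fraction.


L1 norm = sum(|w|) = 6. J = 20 + 9/10 * 6 = 127/5.

127/5


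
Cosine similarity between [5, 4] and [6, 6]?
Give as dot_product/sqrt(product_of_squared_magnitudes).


dot = 54. |a|^2 = 41, |b|^2 = 72. cos = 54/sqrt(2952).

54/sqrt(2952)


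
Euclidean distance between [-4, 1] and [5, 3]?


d = sqrt(sum of squared differences). (-4-5)^2=81, (1-3)^2=4. Sum = 85.

sqrt(85)


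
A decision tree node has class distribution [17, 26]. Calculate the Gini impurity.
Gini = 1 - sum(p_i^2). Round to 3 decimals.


Total = 43. Proportions: 17/43, 26/43. sum(p_i^2) = 0.5219. Gini = 1 - 0.5219 = 0.4781, which rounds to 0.478.

0.478


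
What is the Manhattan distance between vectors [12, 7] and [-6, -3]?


d = sum of absolute differences: |12--6|=18 + |7--3|=10 = 28.

28


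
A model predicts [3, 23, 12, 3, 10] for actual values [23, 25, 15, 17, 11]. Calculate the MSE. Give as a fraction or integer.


MSE = (1/5) * ((23-3)^2=400 + (25-23)^2=4 + (15-12)^2=9 + (17-3)^2=196 + (11-10)^2=1). Sum = 610. MSE = 122.

122


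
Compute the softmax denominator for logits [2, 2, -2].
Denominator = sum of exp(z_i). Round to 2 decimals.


Denom = e^2=7.3891 + e^2=7.3891 + e^-2=0.1353. Sum = 14.9135, which rounds to 14.91.

14.91


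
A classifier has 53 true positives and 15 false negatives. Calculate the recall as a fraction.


Recall = TP / (TP + FN) = 53 / 68 = 53/68.

53/68


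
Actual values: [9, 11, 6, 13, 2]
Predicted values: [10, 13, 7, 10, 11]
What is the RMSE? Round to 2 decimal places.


MSE = 19.2000. RMSE = sqrt(19.2000) = 4.38.

4.38


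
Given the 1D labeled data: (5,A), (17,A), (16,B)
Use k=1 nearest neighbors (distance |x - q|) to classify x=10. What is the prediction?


Distances: |5-10|=5, |17-10|=7, |16-10|=6. 1 nearest: (5,A). Counts: {'A': 1}. Majority class: A.

A


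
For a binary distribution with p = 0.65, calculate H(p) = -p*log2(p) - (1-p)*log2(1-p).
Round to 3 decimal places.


H = -0.65*log2(0.65) - 0.35*log2(0.35) = 0.934.

0.934


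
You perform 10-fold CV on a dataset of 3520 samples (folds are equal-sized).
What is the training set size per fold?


Each validation fold has 3520/10 = 352 samples. Training set = 3520 - 352 = 3168.

3168


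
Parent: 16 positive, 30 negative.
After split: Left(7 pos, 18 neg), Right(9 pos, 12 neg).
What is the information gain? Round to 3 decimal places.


H(parent) = 0.9321. H(left) = 0.8555, H(right) = 0.9852. Weighted = (25/46)*0.8555 + (21/46)*0.9852 = 0.9147. IG = 0.9321 - 0.9147 = 0.0174, which rounds to 0.017.

0.017


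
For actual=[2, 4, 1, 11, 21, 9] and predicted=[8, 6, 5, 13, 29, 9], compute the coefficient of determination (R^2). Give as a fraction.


Mean(y) = 8. SS_res = 124. SS_tot = 280. R^2 = 1 - 124/(280) = 39/70.

39/70


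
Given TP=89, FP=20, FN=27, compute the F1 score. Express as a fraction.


Precision = 89/109 = 89/109. Recall = 89/116 = 89/116. F1 = 2*P*R/(P+R) = 178/225.

178/225


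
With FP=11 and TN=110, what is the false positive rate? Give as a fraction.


FPR = FP / (FP + TN) = 11 / 121 = 1/11.

1/11


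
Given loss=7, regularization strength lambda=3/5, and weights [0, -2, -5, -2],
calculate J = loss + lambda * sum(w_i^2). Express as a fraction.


L2 sq norm = sum(w^2) = 33. J = 7 + 3/5 * 33 = 134/5.

134/5


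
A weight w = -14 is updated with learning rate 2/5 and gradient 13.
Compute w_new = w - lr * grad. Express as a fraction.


w_new = -14 - 2/5 * 13 = -14 - 26/5 = -96/5.

-96/5


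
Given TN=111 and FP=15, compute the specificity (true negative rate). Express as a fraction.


Specificity = TN / (TN + FP) = 111 / 126 = 37/42.

37/42


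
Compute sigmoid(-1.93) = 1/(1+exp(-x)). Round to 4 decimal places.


sigma(-1.93) = 1/(1+e^(1.93)) = 1/(1+6.889510) = 1/7.889510 = 0.1268.

0.1268


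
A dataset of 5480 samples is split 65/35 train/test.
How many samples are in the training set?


Test set = 5480 * 35% = 1918. Training set = 5480 - 1918 = 3562.

3562


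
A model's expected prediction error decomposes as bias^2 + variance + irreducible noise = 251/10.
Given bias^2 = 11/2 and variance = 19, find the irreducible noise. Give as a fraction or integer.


Total error = bias^2 + variance + irreducible noise. So irreducible noise = 251/10 - 11/2 - 19 = 3/5.

3/5


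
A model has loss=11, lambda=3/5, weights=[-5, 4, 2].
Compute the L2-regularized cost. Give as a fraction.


L2 sq norm = sum(w^2) = 45. J = 11 + 3/5 * 45 = 38.

38


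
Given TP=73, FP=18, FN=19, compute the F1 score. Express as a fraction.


Precision = 73/91 = 73/91. Recall = 73/92 = 73/92. F1 = 2*P*R/(P+R) = 146/183.

146/183


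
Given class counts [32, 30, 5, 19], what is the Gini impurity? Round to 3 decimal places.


Total = 86. Proportions: 32/86, 30/86, 5/86, 19/86. sum(p_i^2) = 0.3123. Gini = 1 - 0.3123 = 0.6877, which rounds to 0.688.

0.688


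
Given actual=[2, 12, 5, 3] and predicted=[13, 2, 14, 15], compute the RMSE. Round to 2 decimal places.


MSE = 111.5000. RMSE = sqrt(111.5000) = 10.56.

10.56


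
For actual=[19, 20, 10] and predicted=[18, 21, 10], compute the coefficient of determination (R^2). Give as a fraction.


Mean(y) = 49/3. SS_res = 2. SS_tot = 182/3. R^2 = 1 - 2/(182/3) = 88/91.

88/91


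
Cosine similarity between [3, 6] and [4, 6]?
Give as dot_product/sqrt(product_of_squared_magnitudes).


dot = 48. |a|^2 = 45, |b|^2 = 52. cos = 48/sqrt(2340).

48/sqrt(2340)


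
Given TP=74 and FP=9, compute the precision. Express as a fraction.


Precision = TP / (TP + FP) = 74 / 83 = 74/83.

74/83


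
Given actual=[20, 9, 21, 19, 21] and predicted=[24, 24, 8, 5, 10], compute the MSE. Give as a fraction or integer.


MSE = (1/5) * ((20-24)^2=16 + (9-24)^2=225 + (21-8)^2=169 + (19-5)^2=196 + (21-10)^2=121). Sum = 727. MSE = 727/5.

727/5


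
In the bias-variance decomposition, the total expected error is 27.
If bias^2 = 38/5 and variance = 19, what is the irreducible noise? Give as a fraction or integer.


Total error = bias^2 + variance + irreducible noise. So irreducible noise = 27 - 38/5 - 19 = 2/5.

2/5


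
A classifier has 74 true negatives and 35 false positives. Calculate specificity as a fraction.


Specificity = TN / (TN + FP) = 74 / 109 = 74/109.

74/109


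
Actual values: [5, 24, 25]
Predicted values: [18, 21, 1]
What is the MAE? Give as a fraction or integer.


MAE = (1/3) * (|5-18|=13 + |24-21|=3 + |25-1|=24). Sum = 40. MAE = 40/3.

40/3


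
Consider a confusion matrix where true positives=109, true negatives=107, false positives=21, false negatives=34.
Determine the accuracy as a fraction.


Accuracy = (TP + TN) / (TP + TN + FP + FN) = (109 + 107) / 271 = 216/271.

216/271


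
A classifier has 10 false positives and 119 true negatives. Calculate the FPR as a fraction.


FPR = FP / (FP + TN) = 10 / 129 = 10/129.

10/129


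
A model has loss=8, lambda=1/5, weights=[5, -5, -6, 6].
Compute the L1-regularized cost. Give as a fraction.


L1 norm = sum(|w|) = 22. J = 8 + 1/5 * 22 = 62/5.

62/5


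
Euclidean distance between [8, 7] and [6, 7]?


d = sqrt(sum of squared differences). (8-6)^2=4, (7-7)^2=0. Sum = 4.

2


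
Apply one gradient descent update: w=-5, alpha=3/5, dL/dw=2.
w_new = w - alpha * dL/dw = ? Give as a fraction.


w_new = -5 - 3/5 * 2 = -5 - 6/5 = -31/5.

-31/5


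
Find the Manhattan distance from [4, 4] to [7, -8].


d = sum of absolute differences: |4-7|=3 + |4--8|=12 = 15.

15


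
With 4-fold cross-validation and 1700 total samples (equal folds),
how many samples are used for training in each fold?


Each validation fold has 1700/4 = 425 samples. Training set = 1700 - 425 = 1275.

1275


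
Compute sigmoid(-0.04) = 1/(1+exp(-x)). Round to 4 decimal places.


sigma(-0.04) = 1/(1+e^(0.04)) = 1/(1+1.040811) = 1/2.040811 = 0.4900.

0.4900


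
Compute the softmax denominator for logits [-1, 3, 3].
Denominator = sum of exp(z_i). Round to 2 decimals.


Denom = e^-1=0.3679 + e^3=20.0855 + e^3=20.0855. Sum = 40.5389, which rounds to 40.54.

40.54


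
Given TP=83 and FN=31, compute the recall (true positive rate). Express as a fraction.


Recall = TP / (TP + FN) = 83 / 114 = 83/114.

83/114


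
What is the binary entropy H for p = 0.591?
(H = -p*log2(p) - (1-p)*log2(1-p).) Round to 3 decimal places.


H = -0.591*log2(0.591) - 0.409*log2(0.409) = 0.976.

0.976


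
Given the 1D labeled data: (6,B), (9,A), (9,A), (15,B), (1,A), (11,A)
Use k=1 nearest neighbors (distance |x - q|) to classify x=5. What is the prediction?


Distances: |6-5|=1, |9-5|=4, |9-5|=4, |15-5|=10, |1-5|=4, |11-5|=6. 1 nearest: (6,B). Counts: {'B': 1}. Majority class: B.

B


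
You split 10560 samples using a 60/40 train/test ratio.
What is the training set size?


Test set = 10560 * 40% = 4224. Training set = 10560 - 4224 = 6336.

6336


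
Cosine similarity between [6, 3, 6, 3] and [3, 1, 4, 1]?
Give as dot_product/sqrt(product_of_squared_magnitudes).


dot = 48. |a|^2 = 90, |b|^2 = 27. cos = 48/sqrt(2430).

48/sqrt(2430)


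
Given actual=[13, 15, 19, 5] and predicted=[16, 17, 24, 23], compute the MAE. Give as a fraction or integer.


MAE = (1/4) * (|13-16|=3 + |15-17|=2 + |19-24|=5 + |5-23|=18). Sum = 28. MAE = 7.

7


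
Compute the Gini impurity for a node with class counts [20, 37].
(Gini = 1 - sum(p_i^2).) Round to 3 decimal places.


Total = 57. Proportions: 20/57, 37/57. sum(p_i^2) = 0.5445. Gini = 1 - 0.5445 = 0.4555, which rounds to 0.456.

0.456


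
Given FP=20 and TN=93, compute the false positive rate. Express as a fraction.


FPR = FP / (FP + TN) = 20 / 113 = 20/113.

20/113


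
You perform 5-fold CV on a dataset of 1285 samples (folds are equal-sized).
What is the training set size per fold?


Each validation fold has 1285/5 = 257 samples. Training set = 1285 - 257 = 1028.

1028


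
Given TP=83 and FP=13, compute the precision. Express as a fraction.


Precision = TP / (TP + FP) = 83 / 96 = 83/96.

83/96


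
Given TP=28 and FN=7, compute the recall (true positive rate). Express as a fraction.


Recall = TP / (TP + FN) = 28 / 35 = 4/5.

4/5


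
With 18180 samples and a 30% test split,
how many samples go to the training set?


Test set = 18180 * 30% = 5454. Training set = 18180 - 5454 = 12726.

12726


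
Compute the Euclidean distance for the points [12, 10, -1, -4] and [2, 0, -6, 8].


d = sqrt(sum of squared differences). (12-2)^2=100, (10-0)^2=100, (-1--6)^2=25, (-4-8)^2=144. Sum = 369.

sqrt(369)


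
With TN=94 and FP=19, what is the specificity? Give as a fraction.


Specificity = TN / (TN + FP) = 94 / 113 = 94/113.

94/113


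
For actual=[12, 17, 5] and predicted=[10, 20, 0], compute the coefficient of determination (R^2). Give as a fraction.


Mean(y) = 34/3. SS_res = 38. SS_tot = 218/3. R^2 = 1 - 38/(218/3) = 52/109.

52/109


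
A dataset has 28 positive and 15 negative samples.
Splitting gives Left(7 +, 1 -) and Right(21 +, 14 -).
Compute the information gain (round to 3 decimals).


H(parent) = 0.9330. H(left) = 0.5436, H(right) = 0.9710. Weighted = (8/43)*0.5436 + (35/43)*0.9710 = 0.8915. IG = 0.9330 - 0.8915 = 0.0415, which rounds to 0.042.

0.042


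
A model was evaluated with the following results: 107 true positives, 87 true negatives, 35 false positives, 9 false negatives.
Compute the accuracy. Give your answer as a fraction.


Accuracy = (TP + TN) / (TP + TN + FP + FN) = (107 + 87) / 238 = 97/119.

97/119


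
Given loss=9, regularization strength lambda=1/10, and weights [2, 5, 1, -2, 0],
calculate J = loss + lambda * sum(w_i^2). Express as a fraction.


L2 sq norm = sum(w^2) = 34. J = 9 + 1/10 * 34 = 62/5.

62/5


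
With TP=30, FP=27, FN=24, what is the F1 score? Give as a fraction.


Precision = 30/57 = 10/19. Recall = 30/54 = 5/9. F1 = 2*P*R/(P+R) = 20/37.

20/37


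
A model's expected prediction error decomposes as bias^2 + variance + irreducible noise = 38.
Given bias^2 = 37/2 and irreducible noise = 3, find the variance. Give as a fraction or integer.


Total error = bias^2 + variance + irreducible noise. So variance = 38 - 37/2 - 3 = 33/2.

33/2


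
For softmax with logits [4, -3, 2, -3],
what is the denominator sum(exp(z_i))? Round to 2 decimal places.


Denom = e^4=54.5982 + e^-3=0.0498 + e^2=7.3891 + e^-3=0.0498. Sum = 62.0869, which rounds to 62.09.

62.09


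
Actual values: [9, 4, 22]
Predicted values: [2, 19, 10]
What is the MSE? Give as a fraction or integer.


MSE = (1/3) * ((9-2)^2=49 + (4-19)^2=225 + (22-10)^2=144). Sum = 418. MSE = 418/3.

418/3


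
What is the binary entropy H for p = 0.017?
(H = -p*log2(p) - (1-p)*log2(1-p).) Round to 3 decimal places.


H = -0.017*log2(0.017) - 0.983*log2(0.983) = 0.124.

0.124


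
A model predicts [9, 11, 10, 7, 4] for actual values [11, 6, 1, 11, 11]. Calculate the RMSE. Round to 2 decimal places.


MSE = 35.0000. RMSE = sqrt(35.0000) = 5.92.

5.92


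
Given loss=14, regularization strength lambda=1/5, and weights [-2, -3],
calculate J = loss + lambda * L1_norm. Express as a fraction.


L1 norm = sum(|w|) = 5. J = 14 + 1/5 * 5 = 15.

15


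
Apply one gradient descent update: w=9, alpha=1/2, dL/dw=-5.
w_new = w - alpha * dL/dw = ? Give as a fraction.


w_new = 9 - 1/2 * -5 = 9 - -5/2 = 23/2.

23/2


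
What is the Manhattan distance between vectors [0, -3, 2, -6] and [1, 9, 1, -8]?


d = sum of absolute differences: |0-1|=1 + |-3-9|=12 + |2-1|=1 + |-6--8|=2 = 16.

16


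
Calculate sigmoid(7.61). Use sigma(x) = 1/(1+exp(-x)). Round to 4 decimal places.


sigma(7.61) = 1/(1+e^(-7.61)) = 1/(1+0.000495) = 1/1.000495 = 0.9995.

0.9995


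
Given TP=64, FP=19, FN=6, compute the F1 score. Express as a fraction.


Precision = 64/83 = 64/83. Recall = 64/70 = 32/35. F1 = 2*P*R/(P+R) = 128/153.

128/153


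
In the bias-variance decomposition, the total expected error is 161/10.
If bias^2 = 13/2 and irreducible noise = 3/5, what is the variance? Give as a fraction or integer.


Total error = bias^2 + variance + irreducible noise. So variance = 161/10 - 13/2 - 3/5 = 9.

9


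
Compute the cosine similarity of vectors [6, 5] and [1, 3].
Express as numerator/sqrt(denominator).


dot = 21. |a|^2 = 61, |b|^2 = 10. cos = 21/sqrt(610).

21/sqrt(610)


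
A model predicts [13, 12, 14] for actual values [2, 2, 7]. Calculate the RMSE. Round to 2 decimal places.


MSE = 90.0000. RMSE = sqrt(90.0000) = 9.49.

9.49


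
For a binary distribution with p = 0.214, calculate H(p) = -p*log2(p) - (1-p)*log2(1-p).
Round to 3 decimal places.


H = -0.214*log2(0.214) - 0.786*log2(0.786) = 0.749.

0.749


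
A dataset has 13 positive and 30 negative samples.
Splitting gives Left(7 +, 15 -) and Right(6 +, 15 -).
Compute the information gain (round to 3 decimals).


H(parent) = 0.8841. H(left) = 0.9024, H(right) = 0.8631. Weighted = (22/43)*0.9024 + (21/43)*0.8631 = 0.8832. IG = 0.8841 - 0.8832 = 0.0009, which rounds to 0.001.

0.001


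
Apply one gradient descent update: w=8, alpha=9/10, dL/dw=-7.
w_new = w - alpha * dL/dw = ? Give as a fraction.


w_new = 8 - 9/10 * -7 = 8 - -63/10 = 143/10.

143/10


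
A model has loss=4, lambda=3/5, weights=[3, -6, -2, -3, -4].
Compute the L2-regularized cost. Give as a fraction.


L2 sq norm = sum(w^2) = 74. J = 4 + 3/5 * 74 = 242/5.

242/5


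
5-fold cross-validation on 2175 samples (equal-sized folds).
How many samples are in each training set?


Each validation fold has 2175/5 = 435 samples. Training set = 2175 - 435 = 1740.

1740


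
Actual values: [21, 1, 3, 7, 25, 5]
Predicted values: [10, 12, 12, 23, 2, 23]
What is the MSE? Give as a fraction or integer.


MSE = (1/6) * ((21-10)^2=121 + (1-12)^2=121 + (3-12)^2=81 + (7-23)^2=256 + (25-2)^2=529 + (5-23)^2=324). Sum = 1432. MSE = 716/3.

716/3


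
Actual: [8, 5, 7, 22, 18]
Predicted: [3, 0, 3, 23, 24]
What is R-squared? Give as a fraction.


Mean(y) = 12. SS_res = 103. SS_tot = 226. R^2 = 1 - 103/(226) = 123/226.

123/226


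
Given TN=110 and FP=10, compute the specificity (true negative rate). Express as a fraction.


Specificity = TN / (TN + FP) = 110 / 120 = 11/12.

11/12


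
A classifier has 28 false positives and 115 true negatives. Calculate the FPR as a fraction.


FPR = FP / (FP + TN) = 28 / 143 = 28/143.

28/143


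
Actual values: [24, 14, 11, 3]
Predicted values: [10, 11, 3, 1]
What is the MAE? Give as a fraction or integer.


MAE = (1/4) * (|24-10|=14 + |14-11|=3 + |11-3|=8 + |3-1|=2). Sum = 27. MAE = 27/4.

27/4


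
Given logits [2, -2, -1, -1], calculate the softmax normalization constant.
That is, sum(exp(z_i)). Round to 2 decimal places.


Denom = e^2=7.3891 + e^-2=0.1353 + e^-1=0.3679 + e^-1=0.3679. Sum = 8.2602, which rounds to 8.26.

8.26


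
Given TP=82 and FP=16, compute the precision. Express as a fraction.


Precision = TP / (TP + FP) = 82 / 98 = 41/49.

41/49


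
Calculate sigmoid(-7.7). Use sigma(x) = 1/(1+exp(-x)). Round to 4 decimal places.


sigma(-7.7) = 1/(1+e^(7.7)) = 1/(1+2208.347992) = 1/2209.347992 = 0.0005.

0.0005


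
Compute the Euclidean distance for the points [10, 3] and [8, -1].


d = sqrt(sum of squared differences). (10-8)^2=4, (3--1)^2=16. Sum = 20.

sqrt(20)


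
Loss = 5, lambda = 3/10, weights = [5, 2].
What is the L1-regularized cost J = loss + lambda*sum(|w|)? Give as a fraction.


L1 norm = sum(|w|) = 7. J = 5 + 3/10 * 7 = 71/10.

71/10


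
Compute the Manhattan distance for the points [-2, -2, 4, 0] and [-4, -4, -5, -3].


d = sum of absolute differences: |-2--4|=2 + |-2--4|=2 + |4--5|=9 + |0--3|=3 = 16.

16


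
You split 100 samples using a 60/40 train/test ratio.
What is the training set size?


Test set = 100 * 40% = 40. Training set = 100 - 40 = 60.

60


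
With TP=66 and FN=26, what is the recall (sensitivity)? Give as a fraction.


Recall = TP / (TP + FN) = 66 / 92 = 33/46.

33/46


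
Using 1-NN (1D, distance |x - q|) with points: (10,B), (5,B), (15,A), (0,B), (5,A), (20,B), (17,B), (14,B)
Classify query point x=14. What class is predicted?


Distances: |10-14|=4, |5-14|=9, |15-14|=1, |0-14|=14, |5-14|=9, |20-14|=6, |17-14|=3, |14-14|=0. 1 nearest: (14,B). Counts: {'B': 1}. Majority class: B.

B


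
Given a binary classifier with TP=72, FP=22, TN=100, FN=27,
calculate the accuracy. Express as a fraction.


Accuracy = (TP + TN) / (TP + TN + FP + FN) = (72 + 100) / 221 = 172/221.

172/221


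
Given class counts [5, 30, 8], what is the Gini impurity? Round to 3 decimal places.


Total = 43. Proportions: 5/43, 30/43, 8/43. sum(p_i^2) = 0.5349. Gini = 1 - 0.5349 = 0.4651, which rounds to 0.465.

0.465


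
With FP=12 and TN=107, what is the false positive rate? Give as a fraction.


FPR = FP / (FP + TN) = 12 / 119 = 12/119.

12/119


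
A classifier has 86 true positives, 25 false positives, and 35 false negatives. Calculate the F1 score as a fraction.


Precision = 86/111 = 86/111. Recall = 86/121 = 86/121. F1 = 2*P*R/(P+R) = 43/58.

43/58


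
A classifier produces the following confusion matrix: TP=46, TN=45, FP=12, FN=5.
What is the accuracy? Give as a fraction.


Accuracy = (TP + TN) / (TP + TN + FP + FN) = (46 + 45) / 108 = 91/108.

91/108


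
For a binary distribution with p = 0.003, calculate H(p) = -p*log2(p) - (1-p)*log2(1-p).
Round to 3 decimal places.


H = -0.003*log2(0.003) - 0.997*log2(0.997) = 0.029.

0.029


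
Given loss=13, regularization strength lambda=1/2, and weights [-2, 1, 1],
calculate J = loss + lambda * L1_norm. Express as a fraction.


L1 norm = sum(|w|) = 4. J = 13 + 1/2 * 4 = 15.

15


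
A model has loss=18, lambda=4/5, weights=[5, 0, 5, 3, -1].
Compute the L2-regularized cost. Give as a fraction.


L2 sq norm = sum(w^2) = 60. J = 18 + 4/5 * 60 = 66.

66


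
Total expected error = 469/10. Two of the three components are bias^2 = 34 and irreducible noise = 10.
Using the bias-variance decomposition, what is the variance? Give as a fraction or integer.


Total error = bias^2 + variance + irreducible noise. So variance = 469/10 - 34 - 10 = 29/10.

29/10


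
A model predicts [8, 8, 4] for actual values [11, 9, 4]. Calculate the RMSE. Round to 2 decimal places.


MSE = 3.3333. RMSE = sqrt(3.3333) = 1.83.

1.83


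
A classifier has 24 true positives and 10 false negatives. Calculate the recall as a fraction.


Recall = TP / (TP + FN) = 24 / 34 = 12/17.

12/17


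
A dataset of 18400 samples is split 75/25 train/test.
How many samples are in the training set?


Test set = 18400 * 25% = 4600. Training set = 18400 - 4600 = 13800.

13800


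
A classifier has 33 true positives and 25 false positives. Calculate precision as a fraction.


Precision = TP / (TP + FP) = 33 / 58 = 33/58.

33/58


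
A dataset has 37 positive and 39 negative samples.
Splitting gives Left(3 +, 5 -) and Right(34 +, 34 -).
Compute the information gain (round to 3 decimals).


H(parent) = 0.9995. H(left) = 0.9544, H(right) = 1.0000. Weighted = (8/76)*0.9544 + (68/76)*1.0000 = 0.9952. IG = 0.9995 - 0.9952 = 0.0043, which rounds to 0.004.

0.004


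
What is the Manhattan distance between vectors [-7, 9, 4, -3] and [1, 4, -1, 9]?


d = sum of absolute differences: |-7-1|=8 + |9-4|=5 + |4--1|=5 + |-3-9|=12 = 30.

30


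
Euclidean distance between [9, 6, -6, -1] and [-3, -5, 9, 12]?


d = sqrt(sum of squared differences). (9--3)^2=144, (6--5)^2=121, (-6-9)^2=225, (-1-12)^2=169. Sum = 659.

sqrt(659)


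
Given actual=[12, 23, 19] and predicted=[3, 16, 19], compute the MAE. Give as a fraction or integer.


MAE = (1/3) * (|12-3|=9 + |23-16|=7 + |19-19|=0). Sum = 16. MAE = 16/3.

16/3


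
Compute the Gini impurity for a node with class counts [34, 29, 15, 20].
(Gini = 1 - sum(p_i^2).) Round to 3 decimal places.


Total = 98. Proportions: 34/98, 29/98, 15/98, 20/98. sum(p_i^2) = 0.2730. Gini = 1 - 0.2730 = 0.7270, which rounds to 0.727.

0.727


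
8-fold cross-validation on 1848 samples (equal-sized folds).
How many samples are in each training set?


Each validation fold has 1848/8 = 231 samples. Training set = 1848 - 231 = 1617.

1617


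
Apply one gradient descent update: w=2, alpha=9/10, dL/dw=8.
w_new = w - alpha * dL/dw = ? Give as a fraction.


w_new = 2 - 9/10 * 8 = 2 - 36/5 = -26/5.

-26/5


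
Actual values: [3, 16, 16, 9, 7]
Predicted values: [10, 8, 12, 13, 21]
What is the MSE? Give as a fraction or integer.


MSE = (1/5) * ((3-10)^2=49 + (16-8)^2=64 + (16-12)^2=16 + (9-13)^2=16 + (7-21)^2=196). Sum = 341. MSE = 341/5.

341/5


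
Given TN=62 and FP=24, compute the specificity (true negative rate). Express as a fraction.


Specificity = TN / (TN + FP) = 62 / 86 = 31/43.

31/43


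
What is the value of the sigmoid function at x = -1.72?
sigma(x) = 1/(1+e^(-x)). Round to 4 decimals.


sigma(-1.72) = 1/(1+e^(1.72)) = 1/(1+5.584528) = 1/6.584528 = 0.1519.

0.1519


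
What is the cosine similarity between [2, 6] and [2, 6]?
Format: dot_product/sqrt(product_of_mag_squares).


dot = 40. |a|^2 = 40, |b|^2 = 40. cos = 40/sqrt(1600).

40/sqrt(1600)


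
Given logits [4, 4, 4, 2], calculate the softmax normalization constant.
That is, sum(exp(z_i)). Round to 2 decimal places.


Denom = e^4=54.5982 + e^4=54.5982 + e^4=54.5982 + e^2=7.3891. Sum = 171.1837, which rounds to 171.18.

171.18


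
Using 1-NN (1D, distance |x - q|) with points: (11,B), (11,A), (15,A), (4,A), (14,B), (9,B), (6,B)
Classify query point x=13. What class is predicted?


Distances: |11-13|=2, |11-13|=2, |15-13|=2, |4-13|=9, |14-13|=1, |9-13|=4, |6-13|=7. 1 nearest: (14,B). Counts: {'B': 1}. Majority class: B.

B


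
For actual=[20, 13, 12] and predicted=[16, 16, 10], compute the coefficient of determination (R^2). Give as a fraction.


Mean(y) = 15. SS_res = 29. SS_tot = 38. R^2 = 1 - 29/(38) = 9/38.

9/38


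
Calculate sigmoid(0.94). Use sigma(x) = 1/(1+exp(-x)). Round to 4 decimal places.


sigma(0.94) = 1/(1+e^(-0.94)) = 1/(1+0.390628) = 1/1.390628 = 0.7191.

0.7191


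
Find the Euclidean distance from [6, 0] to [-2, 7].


d = sqrt(sum of squared differences). (6--2)^2=64, (0-7)^2=49. Sum = 113.

sqrt(113)


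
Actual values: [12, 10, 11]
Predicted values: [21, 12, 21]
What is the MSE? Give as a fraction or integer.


MSE = (1/3) * ((12-21)^2=81 + (10-12)^2=4 + (11-21)^2=100). Sum = 185. MSE = 185/3.

185/3


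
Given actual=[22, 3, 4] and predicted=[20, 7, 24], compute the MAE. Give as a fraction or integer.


MAE = (1/3) * (|22-20|=2 + |3-7|=4 + |4-24|=20). Sum = 26. MAE = 26/3.

26/3


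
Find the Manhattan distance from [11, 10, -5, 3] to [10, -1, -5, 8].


d = sum of absolute differences: |11-10|=1 + |10--1|=11 + |-5--5|=0 + |3-8|=5 = 17.

17


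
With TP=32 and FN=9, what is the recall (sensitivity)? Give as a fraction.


Recall = TP / (TP + FN) = 32 / 41 = 32/41.

32/41


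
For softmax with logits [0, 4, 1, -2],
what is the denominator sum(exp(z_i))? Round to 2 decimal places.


Denom = e^0=1.0000 + e^4=54.5982 + e^1=2.7183 + e^-2=0.1353. Sum = 58.4518, which rounds to 58.45.

58.45


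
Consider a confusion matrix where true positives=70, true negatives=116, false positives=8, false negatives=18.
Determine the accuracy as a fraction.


Accuracy = (TP + TN) / (TP + TN + FP + FN) = (70 + 116) / 212 = 93/106.

93/106


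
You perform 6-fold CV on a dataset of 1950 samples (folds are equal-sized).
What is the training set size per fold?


Each validation fold has 1950/6 = 325 samples. Training set = 1950 - 325 = 1625.

1625


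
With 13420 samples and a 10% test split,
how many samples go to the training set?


Test set = 13420 * 10% = 1342. Training set = 13420 - 1342 = 12078.

12078


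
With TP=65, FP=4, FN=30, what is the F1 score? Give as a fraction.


Precision = 65/69 = 65/69. Recall = 65/95 = 13/19. F1 = 2*P*R/(P+R) = 65/82.

65/82


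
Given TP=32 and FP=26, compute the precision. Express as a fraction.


Precision = TP / (TP + FP) = 32 / 58 = 16/29.

16/29


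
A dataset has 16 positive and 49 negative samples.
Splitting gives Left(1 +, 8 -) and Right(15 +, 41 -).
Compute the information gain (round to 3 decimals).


H(parent) = 0.8051. H(left) = 0.5033, H(right) = 0.8384. Weighted = (9/65)*0.5033 + (56/65)*0.8384 = 0.7920. IG = 0.8051 - 0.7920 = 0.0131, which rounds to 0.013.

0.013


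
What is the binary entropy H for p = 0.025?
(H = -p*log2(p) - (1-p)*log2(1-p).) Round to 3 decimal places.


H = -0.025*log2(0.025) - 0.975*log2(0.975) = 0.169.

0.169


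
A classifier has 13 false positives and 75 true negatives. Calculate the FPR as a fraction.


FPR = FP / (FP + TN) = 13 / 88 = 13/88.

13/88


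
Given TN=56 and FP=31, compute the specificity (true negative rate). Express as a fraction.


Specificity = TN / (TN + FP) = 56 / 87 = 56/87.

56/87


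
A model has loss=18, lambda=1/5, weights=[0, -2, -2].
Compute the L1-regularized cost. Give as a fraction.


L1 norm = sum(|w|) = 4. J = 18 + 1/5 * 4 = 94/5.

94/5


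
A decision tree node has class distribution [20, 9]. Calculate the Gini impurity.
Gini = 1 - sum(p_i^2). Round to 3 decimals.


Total = 29. Proportions: 20/29, 9/29. sum(p_i^2) = 0.5719. Gini = 1 - 0.5719 = 0.4281, which rounds to 0.428.

0.428


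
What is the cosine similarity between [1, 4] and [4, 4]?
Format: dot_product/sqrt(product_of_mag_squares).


dot = 20. |a|^2 = 17, |b|^2 = 32. cos = 20/sqrt(544).

20/sqrt(544)


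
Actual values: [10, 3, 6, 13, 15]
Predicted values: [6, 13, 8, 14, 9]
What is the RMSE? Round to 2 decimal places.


MSE = 31.4000. RMSE = sqrt(31.4000) = 5.60.

5.60


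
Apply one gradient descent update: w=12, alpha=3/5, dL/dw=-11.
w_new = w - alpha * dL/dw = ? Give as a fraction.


w_new = 12 - 3/5 * -11 = 12 - -33/5 = 93/5.

93/5


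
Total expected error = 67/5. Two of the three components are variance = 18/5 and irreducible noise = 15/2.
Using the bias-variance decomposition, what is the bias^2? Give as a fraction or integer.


Total error = bias^2 + variance + irreducible noise. So bias^2 = 67/5 - 18/5 - 15/2 = 23/10.

23/10


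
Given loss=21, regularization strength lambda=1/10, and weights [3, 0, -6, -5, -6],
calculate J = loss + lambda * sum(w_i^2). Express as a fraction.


L2 sq norm = sum(w^2) = 106. J = 21 + 1/10 * 106 = 158/5.

158/5


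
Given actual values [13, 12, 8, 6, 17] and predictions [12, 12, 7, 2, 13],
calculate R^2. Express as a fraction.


Mean(y) = 56/5. SS_res = 34. SS_tot = 374/5. R^2 = 1 - 34/(374/5) = 6/11.

6/11


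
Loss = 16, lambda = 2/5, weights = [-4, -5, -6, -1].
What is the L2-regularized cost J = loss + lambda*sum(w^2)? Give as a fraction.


L2 sq norm = sum(w^2) = 78. J = 16 + 2/5 * 78 = 236/5.

236/5


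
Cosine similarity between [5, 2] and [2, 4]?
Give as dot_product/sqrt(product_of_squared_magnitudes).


dot = 18. |a|^2 = 29, |b|^2 = 20. cos = 18/sqrt(580).

18/sqrt(580)


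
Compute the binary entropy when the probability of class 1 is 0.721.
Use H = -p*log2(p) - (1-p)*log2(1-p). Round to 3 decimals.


H = -0.721*log2(0.721) - 0.279*log2(0.279) = 0.854.

0.854


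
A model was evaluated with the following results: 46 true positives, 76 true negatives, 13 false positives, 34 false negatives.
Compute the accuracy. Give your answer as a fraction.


Accuracy = (TP + TN) / (TP + TN + FP + FN) = (46 + 76) / 169 = 122/169.

122/169


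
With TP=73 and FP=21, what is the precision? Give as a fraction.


Precision = TP / (TP + FP) = 73 / 94 = 73/94.

73/94


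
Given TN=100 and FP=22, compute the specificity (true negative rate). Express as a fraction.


Specificity = TN / (TN + FP) = 100 / 122 = 50/61.

50/61


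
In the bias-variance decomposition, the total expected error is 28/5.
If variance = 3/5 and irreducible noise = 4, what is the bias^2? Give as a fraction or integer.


Total error = bias^2 + variance + irreducible noise. So bias^2 = 28/5 - 3/5 - 4 = 1.

1


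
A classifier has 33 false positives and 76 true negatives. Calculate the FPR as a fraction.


FPR = FP / (FP + TN) = 33 / 109 = 33/109.

33/109


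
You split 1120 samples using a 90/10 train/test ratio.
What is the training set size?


Test set = 1120 * 10% = 112. Training set = 1120 - 112 = 1008.

1008


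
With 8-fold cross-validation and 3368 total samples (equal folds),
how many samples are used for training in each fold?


Each validation fold has 3368/8 = 421 samples. Training set = 3368 - 421 = 2947.

2947


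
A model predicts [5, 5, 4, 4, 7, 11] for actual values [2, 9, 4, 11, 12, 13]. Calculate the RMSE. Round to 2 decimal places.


MSE = 17.1667. RMSE = sqrt(17.1667) = 4.14.

4.14


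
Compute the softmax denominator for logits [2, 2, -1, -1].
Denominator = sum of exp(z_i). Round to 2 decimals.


Denom = e^2=7.3891 + e^2=7.3891 + e^-1=0.3679 + e^-1=0.3679. Sum = 15.5140, which rounds to 15.51.

15.51


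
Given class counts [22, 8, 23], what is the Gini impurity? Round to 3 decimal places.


Total = 53. Proportions: 22/53, 8/53, 23/53. sum(p_i^2) = 0.3834. Gini = 1 - 0.3834 = 0.6166, which rounds to 0.617.

0.617


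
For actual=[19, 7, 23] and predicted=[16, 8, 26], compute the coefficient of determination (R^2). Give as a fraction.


Mean(y) = 49/3. SS_res = 19. SS_tot = 416/3. R^2 = 1 - 19/(416/3) = 359/416.

359/416


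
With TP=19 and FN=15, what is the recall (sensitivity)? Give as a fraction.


Recall = TP / (TP + FN) = 19 / 34 = 19/34.

19/34


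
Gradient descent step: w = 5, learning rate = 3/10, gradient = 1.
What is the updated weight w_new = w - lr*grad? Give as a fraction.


w_new = 5 - 3/10 * 1 = 5 - 3/10 = 47/10.

47/10


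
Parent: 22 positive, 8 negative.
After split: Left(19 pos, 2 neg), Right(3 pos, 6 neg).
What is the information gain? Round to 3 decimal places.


H(parent) = 0.8366. H(left) = 0.4537, H(right) = 0.9183. Weighted = (21/30)*0.4537 + (9/30)*0.9183 = 0.5931. IG = 0.8366 - 0.5931 = 0.2435, which rounds to 0.244.

0.244


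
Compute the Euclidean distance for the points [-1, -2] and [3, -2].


d = sqrt(sum of squared differences). (-1-3)^2=16, (-2--2)^2=0. Sum = 16.

4


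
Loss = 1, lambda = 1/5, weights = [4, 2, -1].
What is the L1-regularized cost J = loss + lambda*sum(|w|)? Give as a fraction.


L1 norm = sum(|w|) = 7. J = 1 + 1/5 * 7 = 12/5.

12/5


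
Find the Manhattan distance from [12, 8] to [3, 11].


d = sum of absolute differences: |12-3|=9 + |8-11|=3 = 12.

12


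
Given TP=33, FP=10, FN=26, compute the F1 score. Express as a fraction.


Precision = 33/43 = 33/43. Recall = 33/59 = 33/59. F1 = 2*P*R/(P+R) = 11/17.

11/17


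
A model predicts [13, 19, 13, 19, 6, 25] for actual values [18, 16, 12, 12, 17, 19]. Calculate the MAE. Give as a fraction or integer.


MAE = (1/6) * (|18-13|=5 + |16-19|=3 + |12-13|=1 + |12-19|=7 + |17-6|=11 + |19-25|=6). Sum = 33. MAE = 11/2.

11/2


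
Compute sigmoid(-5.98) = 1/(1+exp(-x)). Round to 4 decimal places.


sigma(-5.98) = 1/(1+e^(5.98)) = 1/(1+395.440368) = 1/396.440368 = 0.0025.

0.0025


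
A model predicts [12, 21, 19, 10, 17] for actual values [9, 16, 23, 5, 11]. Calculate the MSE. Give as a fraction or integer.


MSE = (1/5) * ((9-12)^2=9 + (16-21)^2=25 + (23-19)^2=16 + (5-10)^2=25 + (11-17)^2=36). Sum = 111. MSE = 111/5.

111/5


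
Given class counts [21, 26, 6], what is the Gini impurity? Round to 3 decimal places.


Total = 53. Proportions: 21/53, 26/53, 6/53. sum(p_i^2) = 0.4105. Gini = 1 - 0.4105 = 0.5895, which rounds to 0.590.

0.590


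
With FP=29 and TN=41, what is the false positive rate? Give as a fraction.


FPR = FP / (FP + TN) = 29 / 70 = 29/70.

29/70


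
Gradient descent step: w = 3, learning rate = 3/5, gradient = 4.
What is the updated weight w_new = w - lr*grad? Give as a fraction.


w_new = 3 - 3/5 * 4 = 3 - 12/5 = 3/5.

3/5
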